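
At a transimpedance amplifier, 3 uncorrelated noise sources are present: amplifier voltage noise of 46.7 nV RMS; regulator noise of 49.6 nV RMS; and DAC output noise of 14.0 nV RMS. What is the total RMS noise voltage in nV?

Uncorrelated sources add in power (mean-square): V_tot = √(ΣV_i²)
V_tot = √[(4.67×10⁻⁸)² + (4.96×10⁻⁸)² + (1.40×10⁻⁸)²] = 6.95×10⁻⁸ V = 69.5 nV

69.5 nV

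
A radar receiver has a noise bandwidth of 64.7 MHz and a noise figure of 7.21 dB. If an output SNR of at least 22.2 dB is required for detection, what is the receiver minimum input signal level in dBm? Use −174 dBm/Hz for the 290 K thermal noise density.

Sensitivity = −174 + 10 log₁₀(B) + NF + SNR_min
= −174 + 78.11 + 7.21 + 22.2
= −66.48 dBm → −66.5 dBm

−66.5 dBm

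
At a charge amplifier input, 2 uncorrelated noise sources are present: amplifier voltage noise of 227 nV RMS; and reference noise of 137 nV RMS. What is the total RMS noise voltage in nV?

265 nV

Uncorrelated sources add in power (mean-square): V_tot = √(ΣV_i²)
V_tot = √[(2.27×10⁻⁷)² + (1.37×10⁻⁷)²] = 2.65×10⁻⁷ V = 265 nV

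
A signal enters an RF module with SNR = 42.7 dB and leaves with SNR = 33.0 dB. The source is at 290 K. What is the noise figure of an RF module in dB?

NF (dB) = SNR_in(dB) − SNR_out(dB) when the source is at T₀
NF = 42.7 − 33.0 = 9.7 dB

9.7 dB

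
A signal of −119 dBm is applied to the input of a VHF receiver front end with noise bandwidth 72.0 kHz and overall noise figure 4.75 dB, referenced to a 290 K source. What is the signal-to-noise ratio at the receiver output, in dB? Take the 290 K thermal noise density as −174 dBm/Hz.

1.7 dB

Noise floor: N = −174 + 10 log₁₀(B) + NF
10 log₁₀(7.20×10⁴) = 48.57 dB
N = −174 + 48.57 + 4.75 = −120.68 dBm
SNR = P_sig − N = −119 − (−120.68) = 1.68 dB → 1.7 dB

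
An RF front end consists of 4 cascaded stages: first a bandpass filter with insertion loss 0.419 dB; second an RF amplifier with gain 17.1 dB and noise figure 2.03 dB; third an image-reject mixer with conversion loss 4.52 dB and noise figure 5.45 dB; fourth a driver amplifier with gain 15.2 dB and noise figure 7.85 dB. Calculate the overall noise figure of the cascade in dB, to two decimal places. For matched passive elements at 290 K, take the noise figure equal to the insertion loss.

3.27 dB

Convert to linear (a loss of L dB is a gain of −L dB): F_i = 10^(NF_i/10), G_i = 10^(G_i,dB/10)
  Stage 1: F_1 = 10^(0.419/10) = 1.101, G_1 = 10^(−0.419/10) = 0.9080
  Stage 2: F_2 = 10^(2.03/10) = 1.596, G_2 = 10^(17.1/10) = 51.29
  Stage 3: F_3 = 10^(5.45/10) = 3.508, G_3 = 10^(−4.52/10) = 0.3532
  Stage 4: F_4 = 10^(7.85/10) = 6.095, G_4 = 10^(15.2/10) = 33.11
Friis cascade:
  F = 1.101 + (1.596 − 1)/0.9080 + (3.508 − 1)/46.57 + (6.095 − 1)/16.45 = 2.121
NF = 10 log₁₀(2.121) = 3.27 dB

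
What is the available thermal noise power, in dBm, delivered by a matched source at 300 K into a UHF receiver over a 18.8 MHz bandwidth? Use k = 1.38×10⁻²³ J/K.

−101.1 dBm

P_n = kTB = 1.38×10⁻²³ × 300 × 1.88×10⁷ = 7.78×10⁻¹⁴ W
In dBm: 10 log₁₀(7.78×10⁻¹⁴ / 10⁻³) = −101.1 dBm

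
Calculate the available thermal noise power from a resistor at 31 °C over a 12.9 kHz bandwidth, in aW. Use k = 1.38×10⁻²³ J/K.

54.1 aW

T = 31 °C + 273.15 = 304.15 K
P_n = kTB = 1.38×10⁻²³ × 304.15 × 1.29×10⁴ = 5.41×10⁻¹⁷ W = 54.1 aW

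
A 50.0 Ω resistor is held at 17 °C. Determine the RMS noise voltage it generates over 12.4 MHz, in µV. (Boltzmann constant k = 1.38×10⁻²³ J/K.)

T = 17 °C + 273.15 = 290.15 K
V_n = √(4kTRB)
4kTRB = 4 × 1.38×10⁻²³ × 290.15 × 5.00×10¹ × 1.24×10⁷ = 9.93×10⁻¹² V²
V_n = √(9.93×10⁻¹²) = 3.15×10⁻⁶ V = 3.15 µV

3.15 µV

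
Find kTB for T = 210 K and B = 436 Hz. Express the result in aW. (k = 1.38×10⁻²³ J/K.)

1.26 aW

P_n = kTB = 1.38×10⁻²³ × 210 × 4.36×10² = 1.26×10⁻¹⁸ W = 1.26 aW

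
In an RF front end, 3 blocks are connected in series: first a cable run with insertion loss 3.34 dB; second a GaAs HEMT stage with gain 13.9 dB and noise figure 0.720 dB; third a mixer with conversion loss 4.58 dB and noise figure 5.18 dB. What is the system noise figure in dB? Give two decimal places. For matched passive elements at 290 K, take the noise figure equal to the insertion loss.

4.39 dB

Convert to linear (a loss of L dB is a gain of −L dB): F_i = 10^(NF_i/10), G_i = 10^(G_i,dB/10)
  Stage 1: F_1 = 10^(3.34/10) = 2.158, G_1 = 10^(−3.34/10) = 0.4634
  Stage 2: F_2 = 10^(0.720/10) = 1.180, G_2 = 10^(13.9/10) = 24.55
  Stage 3: F_3 = 10^(5.18/10) = 3.296, G_3 = 10^(−4.58/10) = 0.3483
Friis cascade:
  F = 2.158 + (1.180 − 1)/0.4634 + (3.296 − 1)/11.38 = 2.749
NF = 10 log₁₀(2.749) = 4.39 dB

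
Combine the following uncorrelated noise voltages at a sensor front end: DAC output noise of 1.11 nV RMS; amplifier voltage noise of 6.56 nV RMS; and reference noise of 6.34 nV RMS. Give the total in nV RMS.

9.19 nV

Uncorrelated sources add in power (mean-square): V_tot = √(ΣV_i²)
V_tot = √[(1.11×10⁻⁹)² + (6.56×10⁻⁹)² + (6.34×10⁻⁹)²] = 9.19×10⁻⁹ V = 9.19 nV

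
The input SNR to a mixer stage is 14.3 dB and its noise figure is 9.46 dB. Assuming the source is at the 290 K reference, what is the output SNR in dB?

By definition F = SNR_in/SNR_out, so in dB: SNR_out = SNR_in − NF
SNR_out = 14.3 − 9.46 = 4.84 dB

4.84 dB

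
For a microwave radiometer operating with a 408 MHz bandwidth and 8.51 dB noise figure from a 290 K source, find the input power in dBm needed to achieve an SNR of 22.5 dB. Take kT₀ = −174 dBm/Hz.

Sensitivity = −174 + 10 log₁₀(B) + NF + SNR_min
= −174 + 86.11 + 8.51 + 22.5
= −56.88 dBm → −56.9 dBm

−56.9 dBm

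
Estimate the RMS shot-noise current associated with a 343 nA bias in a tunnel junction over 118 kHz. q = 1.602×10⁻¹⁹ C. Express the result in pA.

114 pA

I_n = √(2qI·B)
2qI·B = 2 × 1.602×10⁻¹⁹ × 3.43×10⁻⁷ × 1.18×10⁵ = 1.30×10⁻²⁰ A²
I_n = √(1.30×10⁻²⁰) = 1.14×10⁻¹⁰ A = 114 pA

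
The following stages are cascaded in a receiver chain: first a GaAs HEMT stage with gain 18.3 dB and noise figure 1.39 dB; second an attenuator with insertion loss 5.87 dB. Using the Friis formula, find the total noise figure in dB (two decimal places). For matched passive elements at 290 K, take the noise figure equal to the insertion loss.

1.52 dB

Convert to linear (a loss of L dB is a gain of −L dB): F_i = 10^(NF_i/10), G_i = 10^(G_i,dB/10)
  Stage 1: F_1 = 10^(1.39/10) = 1.377, G_1 = 10^(18.3/10) = 67.61
  Stage 2: F_2 = 10^(5.87/10) = 3.864, G_2 = 10^(−5.87/10) = 0.2588
Friis cascade:
  F = 1.377 + (3.864 − 1)/67.61 = 1.420
NF = 10 log₁₀(1.420) = 1.52 dB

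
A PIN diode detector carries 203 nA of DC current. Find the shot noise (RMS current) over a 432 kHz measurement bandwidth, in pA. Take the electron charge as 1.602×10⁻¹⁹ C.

I_n = √(2qI·B)
2qI·B = 2 × 1.602×10⁻¹⁹ × 2.03×10⁻⁷ × 4.32×10⁵ = 2.81×10⁻²⁰ A²
I_n = √(2.81×10⁻²⁰) = 1.68×10⁻¹⁰ A = 168 pA

168 pA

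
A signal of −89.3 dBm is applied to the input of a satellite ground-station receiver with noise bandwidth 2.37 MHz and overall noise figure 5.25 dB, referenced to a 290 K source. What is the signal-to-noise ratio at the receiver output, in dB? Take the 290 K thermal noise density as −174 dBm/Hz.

15.7 dB

Noise floor: N = −174 + 10 log₁₀(B) + NF
10 log₁₀(2.37×10⁶) = 63.75 dB
N = −174 + 63.75 + 5.25 = −105.00 dBm
SNR = P_sig − N = −89.3 − (−105.00) = 15.70 dB → 15.7 dB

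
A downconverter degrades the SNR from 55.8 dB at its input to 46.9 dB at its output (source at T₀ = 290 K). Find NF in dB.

8.9 dB

NF (dB) = SNR_in(dB) − SNR_out(dB) when the source is at T₀
NF = 55.8 − 46.9 = 8.9 dB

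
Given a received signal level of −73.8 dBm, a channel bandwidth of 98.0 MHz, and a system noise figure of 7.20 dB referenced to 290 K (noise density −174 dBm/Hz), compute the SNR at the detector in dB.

13.1 dB

Noise floor: N = −174 + 10 log₁₀(B) + NF
10 log₁₀(9.80×10⁷) = 79.91 dB
N = −174 + 79.91 + 7.20 = −86.89 dBm
SNR = P_sig − N = −73.8 − (−86.89) = 13.09 dB → 13.1 dB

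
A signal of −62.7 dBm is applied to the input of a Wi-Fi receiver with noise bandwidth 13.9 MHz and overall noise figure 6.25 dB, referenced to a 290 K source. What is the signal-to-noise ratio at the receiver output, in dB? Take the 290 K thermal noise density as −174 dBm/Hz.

33.6 dB

Noise floor: N = −174 + 10 log₁₀(B) + NF
10 log₁₀(1.39×10⁷) = 71.43 dB
N = −174 + 71.43 + 6.25 = −96.32 dBm
SNR = P_sig − N = −62.7 − (−96.32) = 33.62 dB → 33.6 dB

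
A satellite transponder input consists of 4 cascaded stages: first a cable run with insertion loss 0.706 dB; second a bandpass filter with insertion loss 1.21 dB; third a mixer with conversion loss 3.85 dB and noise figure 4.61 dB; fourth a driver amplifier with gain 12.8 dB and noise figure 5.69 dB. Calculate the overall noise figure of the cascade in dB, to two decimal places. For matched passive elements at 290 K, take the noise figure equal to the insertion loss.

11.67 dB

Convert to linear (a loss of L dB is a gain of −L dB): F_i = 10^(NF_i/10), G_i = 10^(G_i,dB/10)
  Stage 1: F_1 = 10^(0.706/10) = 1.177, G_1 = 10^(−0.706/10) = 0.8500
  Stage 2: F_2 = 10^(1.21/10) = 1.321, G_2 = 10^(−1.21/10) = 0.7568
  Stage 3: F_3 = 10^(4.61/10) = 2.891, G_3 = 10^(−3.85/10) = 0.4121
  Stage 4: F_4 = 10^(5.69/10) = 3.707, G_4 = 10^(12.8/10) = 19.05
Friis cascade:
  F = 1.177 + (1.321 − 1)/0.8500 + (2.891 − 1)/0.6433 + (3.707 − 1)/0.2651 = 14.70
NF = 10 log₁₀(14.70) = 11.67 dB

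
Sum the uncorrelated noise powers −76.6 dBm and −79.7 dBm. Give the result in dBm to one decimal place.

Convert to linear, add, convert back:
P₁ = 2.19×10⁻¹¹ W, P₂ = 1.07×10⁻¹¹ W
P_tot = 3.26×10⁻¹¹ W → 10 log₁₀(P_tot / 10⁻³) = −74.9 dBm

−74.9 dBm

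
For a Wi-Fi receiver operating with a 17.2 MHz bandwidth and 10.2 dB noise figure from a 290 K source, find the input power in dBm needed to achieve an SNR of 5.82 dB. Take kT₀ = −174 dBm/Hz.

Sensitivity = −174 + 10 log₁₀(B) + NF + SNR_min
= −174 + 72.36 + 10.2 + 5.82
= −85.62 dBm → −85.6 dBm

−85.6 dBm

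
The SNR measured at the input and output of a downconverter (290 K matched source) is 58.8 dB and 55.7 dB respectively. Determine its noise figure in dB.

3.1 dB

NF (dB) = SNR_in(dB) − SNR_out(dB) when the source is at T₀
NF = 58.8 − 55.7 = 3.1 dB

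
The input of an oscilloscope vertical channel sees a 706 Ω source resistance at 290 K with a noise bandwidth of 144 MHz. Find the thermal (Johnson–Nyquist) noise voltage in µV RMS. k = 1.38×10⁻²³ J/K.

V_n = √(4kTRB)
4kTRB = 4 × 1.38×10⁻²³ × 290 × 7.06×10² × 1.44×10⁸ = 1.63×10⁻⁹ V²
V_n = √(1.63×10⁻⁹) = 4.03×10⁻⁵ V = 40.3 µV

40.3 µV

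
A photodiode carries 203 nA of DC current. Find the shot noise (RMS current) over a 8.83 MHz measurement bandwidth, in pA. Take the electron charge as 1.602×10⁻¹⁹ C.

758 pA

I_n = √(2qI·B)
2qI·B = 2 × 1.602×10⁻¹⁹ × 2.03×10⁻⁷ × 8.83×10⁶ = 5.74×10⁻¹⁹ A²
I_n = √(5.74×10⁻¹⁹) = 7.58×10⁻¹⁰ A = 758 pA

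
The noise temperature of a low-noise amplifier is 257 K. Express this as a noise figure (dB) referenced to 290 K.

2.76 dB

F = 1 + T_e/T₀ = 1 + 257/290 = 1.88621
NF = 10 log₁₀(1.88621) = 2.76 dB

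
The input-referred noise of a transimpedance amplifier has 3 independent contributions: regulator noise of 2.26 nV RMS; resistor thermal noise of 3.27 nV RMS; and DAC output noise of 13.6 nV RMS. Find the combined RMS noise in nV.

Uncorrelated sources add in power (mean-square): V_tot = √(ΣV_i²)
V_tot = √[(2.26×10⁻⁹)² + (3.27×10⁻⁹)² + (1.36×10⁻⁸)²] = 1.42×10⁻⁸ V = 14.2 nV

14.2 nV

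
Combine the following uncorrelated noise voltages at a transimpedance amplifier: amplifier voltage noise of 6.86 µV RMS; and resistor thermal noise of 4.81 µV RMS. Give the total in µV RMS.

8.38 µV

Uncorrelated sources add in power (mean-square): V_tot = √(ΣV_i²)
V_tot = √[(6.86×10⁻⁶)² + (4.81×10⁻⁶)²] = 8.38×10⁻⁶ V = 8.38 µV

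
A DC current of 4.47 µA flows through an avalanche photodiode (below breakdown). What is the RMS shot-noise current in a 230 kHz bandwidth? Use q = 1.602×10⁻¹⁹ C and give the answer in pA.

574 pA

I_n = √(2qI·B)
2qI·B = 2 × 1.602×10⁻¹⁹ × 4.47×10⁻⁶ × 2.30×10⁵ = 3.29×10⁻¹⁹ A²
I_n = √(3.29×10⁻¹⁹) = 5.74×10⁻¹⁰ A = 574 pA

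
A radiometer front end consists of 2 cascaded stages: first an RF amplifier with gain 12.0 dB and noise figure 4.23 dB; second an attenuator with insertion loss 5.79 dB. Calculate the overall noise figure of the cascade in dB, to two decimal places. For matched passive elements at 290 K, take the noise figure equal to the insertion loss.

Convert to linear (a loss of L dB is a gain of −L dB): F_i = 10^(NF_i/10), G_i = 10^(G_i,dB/10)
  Stage 1: F_1 = 10^(4.23/10) = 2.649, G_1 = 10^(12.0/10) = 15.85
  Stage 2: F_2 = 10^(5.79/10) = 3.793, G_2 = 10^(−5.79/10) = 0.2636
Friis cascade:
  F = 2.649 + (3.793 − 1)/15.85 = 2.825
NF = 10 log₁₀(2.825) = 4.51 dB

4.51 dB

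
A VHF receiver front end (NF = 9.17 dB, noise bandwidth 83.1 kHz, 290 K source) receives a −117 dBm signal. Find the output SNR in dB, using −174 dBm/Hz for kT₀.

Noise floor: N = −174 + 10 log₁₀(B) + NF
10 log₁₀(8.31×10⁴) = 49.2 dB
N = −174 + 49.2 + 9.17 = −115.63 dBm
SNR = P_sig − N = −117 − (−115.63) = −1.37 dB → −1.4 dB

−1.4 dB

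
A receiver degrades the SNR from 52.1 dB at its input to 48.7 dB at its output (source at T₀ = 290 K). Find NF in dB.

NF (dB) = SNR_in(dB) − SNR_out(dB) when the source is at T₀
NF = 52.1 − 48.7 = 3.4 dB

3.4 dB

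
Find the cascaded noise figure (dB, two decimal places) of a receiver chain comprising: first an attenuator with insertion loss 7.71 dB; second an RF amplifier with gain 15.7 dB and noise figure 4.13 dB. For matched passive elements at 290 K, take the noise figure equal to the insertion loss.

Convert to linear (a loss of L dB is a gain of −L dB): F_i = 10^(NF_i/10), G_i = 10^(G_i,dB/10)
  Stage 1: F_1 = 10^(7.71/10) = 5.902, G_1 = 10^(−7.71/10) = 0.1694
  Stage 2: F_2 = 10^(4.13/10) = 2.588, G_2 = 10^(15.7/10) = 37.15
Friis cascade:
  F = 5.902 + (2.588 − 1)/0.1694 = 15.28
NF = 10 log₁₀(15.28) = 11.84 dB

11.84 dB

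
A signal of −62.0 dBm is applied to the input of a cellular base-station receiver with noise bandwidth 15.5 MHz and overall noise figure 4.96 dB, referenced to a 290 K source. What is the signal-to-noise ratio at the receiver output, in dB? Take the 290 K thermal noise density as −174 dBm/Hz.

35.1 dB

Noise floor: N = −174 + 10 log₁₀(B) + NF
10 log₁₀(1.55×10⁷) = 71.9 dB
N = −174 + 71.9 + 4.96 = −97.14 dBm
SNR = P_sig − N = −62.0 − (−97.14) = 35.14 dB → 35.1 dB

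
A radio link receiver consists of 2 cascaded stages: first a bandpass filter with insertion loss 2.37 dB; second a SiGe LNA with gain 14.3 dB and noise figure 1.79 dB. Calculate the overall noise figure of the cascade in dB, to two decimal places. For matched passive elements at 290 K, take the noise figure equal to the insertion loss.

Convert to linear (a loss of L dB is a gain of −L dB): F_i = 10^(NF_i/10), G_i = 10^(G_i,dB/10)
  Stage 1: F_1 = 10^(2.37/10) = 1.726, G_1 = 10^(−2.37/10) = 0.5794
  Stage 2: F_2 = 10^(1.79/10) = 1.510, G_2 = 10^(14.3/10) = 26.92
Friis cascade:
  F = 1.726 + (1.510 − 1)/0.5794 = 2.606
NF = 10 log₁₀(2.606) = 4.16 dB

4.16 dB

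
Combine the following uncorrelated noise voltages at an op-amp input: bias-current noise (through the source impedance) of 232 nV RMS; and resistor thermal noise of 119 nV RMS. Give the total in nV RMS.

Uncorrelated sources add in power (mean-square): V_tot = √(ΣV_i²)
V_tot = √[(2.32×10⁻⁷)² + (1.19×10⁻⁷)²] = 2.61×10⁻⁷ V = 261 nV

261 nV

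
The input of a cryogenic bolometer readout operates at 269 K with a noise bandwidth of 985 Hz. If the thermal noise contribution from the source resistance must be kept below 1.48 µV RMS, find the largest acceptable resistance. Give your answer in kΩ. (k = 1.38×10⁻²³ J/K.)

Johnson–Nyquist: V_n = √(4kTRB) ⇒ R = V_n² / (4kTB)
4kTB = 4 × 1.38×10⁻²³ × 269 × 9.85×10² = 1.46×10⁻¹⁷
R = (1.48×10⁻⁶)² / 1.46×10⁻¹⁷ = 1.50×10⁵ Ω = 150 kΩ

150 kΩ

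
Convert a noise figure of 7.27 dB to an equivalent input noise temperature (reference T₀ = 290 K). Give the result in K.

F = 10^(7.27/10) = 5.33335
T_e = (F − 1)·T₀ = (5.33335 − 1) × 290 = 1257 K

1257 K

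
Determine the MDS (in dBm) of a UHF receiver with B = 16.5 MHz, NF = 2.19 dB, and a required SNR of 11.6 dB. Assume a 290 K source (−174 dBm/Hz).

−88.0 dBm

Sensitivity = −174 + 10 log₁₀(B) + NF + SNR_min
= −174 + 72.17 + 2.19 + 11.6
= −88.04 dBm → −88.0 dBm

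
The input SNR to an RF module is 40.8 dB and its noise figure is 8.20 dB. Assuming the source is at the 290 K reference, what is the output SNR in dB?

By definition F = SNR_in/SNR_out, so in dB: SNR_out = SNR_in − NF
SNR_out = 40.8 − 8.20 = 32.60 dB

32.60 dB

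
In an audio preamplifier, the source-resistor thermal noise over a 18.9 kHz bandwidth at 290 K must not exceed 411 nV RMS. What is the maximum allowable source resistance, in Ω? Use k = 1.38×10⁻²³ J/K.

558 Ω

Johnson–Nyquist: V_n = √(4kTRB) ⇒ R = V_n² / (4kTB)
4kTB = 4 × 1.38×10⁻²³ × 290 × 1.89×10⁴ = 3.03×10⁻¹⁶
R = (4.11×10⁻⁷)² / 3.03×10⁻¹⁶ = 5.58×10² Ω = 558 Ω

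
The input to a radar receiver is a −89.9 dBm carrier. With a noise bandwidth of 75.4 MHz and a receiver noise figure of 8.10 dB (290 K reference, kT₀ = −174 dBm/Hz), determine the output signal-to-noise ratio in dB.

−2.8 dB

Noise floor: N = −174 + 10 log₁₀(B) + NF
10 log₁₀(7.54×10⁷) = 78.77 dB
N = −174 + 78.77 + 8.10 = −87.13 dBm
SNR = P_sig − N = −89.9 − (−87.13) = −2.77 dB → −2.8 dB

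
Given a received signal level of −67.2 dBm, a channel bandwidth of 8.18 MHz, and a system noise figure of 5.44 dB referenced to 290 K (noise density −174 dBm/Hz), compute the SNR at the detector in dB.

32.2 dB

Noise floor: N = −174 + 10 log₁₀(B) + NF
10 log₁₀(8.18×10⁶) = 69.13 dB
N = −174 + 69.13 + 5.44 = −99.43 dBm
SNR = P_sig − N = −67.2 − (−99.43) = 32.23 dB → 32.2 dB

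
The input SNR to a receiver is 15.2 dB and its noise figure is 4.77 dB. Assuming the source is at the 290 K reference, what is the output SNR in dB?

10.43 dB

By definition F = SNR_in/SNR_out, so in dB: SNR_out = SNR_in − NF
SNR_out = 15.2 − 4.77 = 10.43 dB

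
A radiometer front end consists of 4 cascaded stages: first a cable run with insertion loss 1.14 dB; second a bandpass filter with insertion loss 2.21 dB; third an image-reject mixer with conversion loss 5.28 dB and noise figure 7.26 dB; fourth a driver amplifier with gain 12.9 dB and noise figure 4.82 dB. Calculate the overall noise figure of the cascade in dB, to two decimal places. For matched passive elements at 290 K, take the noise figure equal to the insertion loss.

14.21 dB

Convert to linear (a loss of L dB is a gain of −L dB): F_i = 10^(NF_i/10), G_i = 10^(G_i,dB/10)
  Stage 1: F_1 = 10^(1.14/10) = 1.300, G_1 = 10^(−1.14/10) = 0.7691
  Stage 2: F_2 = 10^(2.21/10) = 1.663, G_2 = 10^(−2.21/10) = 0.6012
  Stage 3: F_3 = 10^(7.26/10) = 5.321, G_3 = 10^(−5.28/10) = 0.2965
  Stage 4: F_4 = 10^(4.82/10) = 3.034, G_4 = 10^(12.9/10) = 19.50
Friis cascade:
  F = 1.300 + (1.663 − 1)/0.7691 + (5.321 − 1)/0.4624 + (3.034 − 1)/0.1371 = 26.34
NF = 10 log₁₀(26.34) = 14.21 dB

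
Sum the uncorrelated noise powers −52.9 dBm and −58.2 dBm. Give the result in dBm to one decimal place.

−51.8 dBm

Convert to linear, add, convert back:
P₁ = 5.13×10⁻⁹ W, P₂ = 1.51×10⁻⁹ W
P_tot = 6.64×10⁻⁹ W → 10 log₁₀(P_tot / 10⁻³) = −51.8 dBm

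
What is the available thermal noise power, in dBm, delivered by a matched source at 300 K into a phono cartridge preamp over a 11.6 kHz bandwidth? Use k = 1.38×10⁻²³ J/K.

−133.2 dBm

P_n = kTB = 1.38×10⁻²³ × 300 × 1.16×10⁴ = 4.80×10⁻¹⁷ W
In dBm: 10 log₁₀(4.80×10⁻¹⁷ / 10⁻³) = −133.2 dBm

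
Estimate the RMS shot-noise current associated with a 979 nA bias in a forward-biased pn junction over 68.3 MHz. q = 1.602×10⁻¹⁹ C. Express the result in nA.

I_n = √(2qI·B)
2qI·B = 2 × 1.602×10⁻¹⁹ × 9.79×10⁻⁷ × 6.83×10⁷ = 2.14×10⁻¹⁷ A²
I_n = √(2.14×10⁻¹⁷) = 4.63×10⁻⁹ A = 4.63 nA

4.63 nA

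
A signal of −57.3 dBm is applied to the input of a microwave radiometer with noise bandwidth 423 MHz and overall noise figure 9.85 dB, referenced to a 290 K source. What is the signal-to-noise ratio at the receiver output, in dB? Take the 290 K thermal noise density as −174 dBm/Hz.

20.6 dB

Noise floor: N = −174 + 10 log₁₀(B) + NF
10 log₁₀(4.23×10⁸) = 86.26 dB
N = −174 + 86.26 + 9.85 = −77.89 dBm
SNR = P_sig − N = −57.3 − (−77.89) = 20.59 dB → 20.6 dB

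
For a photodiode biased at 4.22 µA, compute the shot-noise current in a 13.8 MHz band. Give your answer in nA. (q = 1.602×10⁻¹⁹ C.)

4.32 nA

I_n = √(2qI·B)
2qI·B = 2 × 1.602×10⁻¹⁹ × 4.22×10⁻⁶ × 1.38×10⁷ = 1.87×10⁻¹⁷ A²
I_n = √(1.87×10⁻¹⁷) = 4.32×10⁻⁹ A = 4.32 nA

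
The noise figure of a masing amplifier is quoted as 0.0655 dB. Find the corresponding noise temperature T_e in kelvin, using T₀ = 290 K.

F = 10^(0.0655/10) = 1.0152
T_e = (F − 1)·T₀ = (1.0152 − 1) × 290 = 4.41 K

4.41 K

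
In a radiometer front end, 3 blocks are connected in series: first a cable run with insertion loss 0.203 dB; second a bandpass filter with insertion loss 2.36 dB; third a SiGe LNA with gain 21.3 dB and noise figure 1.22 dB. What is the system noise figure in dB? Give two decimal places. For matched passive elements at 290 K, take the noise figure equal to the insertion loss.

Convert to linear (a loss of L dB is a gain of −L dB): F_i = 10^(NF_i/10), G_i = 10^(G_i,dB/10)
  Stage 1: F_1 = 10^(0.203/10) = 1.048, G_1 = 10^(−0.203/10) = 0.9543
  Stage 2: F_2 = 10^(2.36/10) = 1.722, G_2 = 10^(−2.36/10) = 0.5808
  Stage 3: F_3 = 10^(1.22/10) = 1.324, G_3 = 10^(21.3/10) = 134.9
Friis cascade:
  F = 1.048 + (1.722 − 1)/0.9543 + (1.324 − 1)/0.5542 = 2.389
NF = 10 log₁₀(2.389) = 3.78 dB

3.78 dB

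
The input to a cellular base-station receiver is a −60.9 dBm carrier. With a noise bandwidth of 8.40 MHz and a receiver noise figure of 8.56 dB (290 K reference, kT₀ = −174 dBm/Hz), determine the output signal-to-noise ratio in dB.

Noise floor: N = −174 + 10 log₁₀(B) + NF
10 log₁₀(8.40×10⁶) = 69.24 dB
N = −174 + 69.24 + 8.56 = −96.20 dBm
SNR = P_sig − N = −60.9 − (−96.20) = 35.30 dB → 35.3 dB

35.3 dB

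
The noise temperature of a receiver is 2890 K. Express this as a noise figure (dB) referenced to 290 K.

10.40 dB

F = 1 + T_e/T₀ = 1 + 2890/290 = 10.9655
NF = 10 log₁₀(10.9655) = 10.40 dB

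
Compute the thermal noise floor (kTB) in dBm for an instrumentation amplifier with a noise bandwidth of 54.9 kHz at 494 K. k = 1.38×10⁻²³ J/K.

−124.3 dBm

P_n = kTB = 1.38×10⁻²³ × 494 × 5.49×10⁴ = 3.74×10⁻¹⁶ W
In dBm: 10 log₁₀(3.74×10⁻¹⁶ / 10⁻³) = −124.3 dBm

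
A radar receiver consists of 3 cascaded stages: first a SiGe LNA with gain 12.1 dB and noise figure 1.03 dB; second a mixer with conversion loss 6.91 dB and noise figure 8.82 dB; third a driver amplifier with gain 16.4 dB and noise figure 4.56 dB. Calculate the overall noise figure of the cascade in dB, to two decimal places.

3.50 dB

Convert to linear (a loss of L dB is a gain of −L dB): F_i = 10^(NF_i/10), G_i = 10^(G_i,dB/10)
  Stage 1: F_1 = 10^(1.03/10) = 1.268, G_1 = 10^(12.1/10) = 16.22
  Stage 2: F_2 = 10^(8.82/10) = 7.621, G_2 = 10^(−6.91/10) = 0.2037
  Stage 3: F_3 = 10^(4.56/10) = 2.858, G_3 = 10^(16.4/10) = 43.65
Friis cascade:
  F = 1.268 + (7.621 − 1)/16.22 + (2.858 − 1)/3.304 = 2.238
NF = 10 log₁₀(2.238) = 3.50 dB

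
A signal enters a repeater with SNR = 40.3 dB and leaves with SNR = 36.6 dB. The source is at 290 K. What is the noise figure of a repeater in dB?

3.7 dB

NF (dB) = SNR_in(dB) − SNR_out(dB) when the source is at T₀
NF = 40.3 − 36.6 = 3.7 dB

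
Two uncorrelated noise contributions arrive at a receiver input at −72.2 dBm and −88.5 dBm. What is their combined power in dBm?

Convert to linear, add, convert back:
P₁ = 6.03×10⁻¹¹ W, P₂ = 1.41×10⁻¹² W
P_tot = 6.17×10⁻¹¹ W → 10 log₁₀(P_tot / 10⁻³) = −72.1 dBm

−72.1 dBm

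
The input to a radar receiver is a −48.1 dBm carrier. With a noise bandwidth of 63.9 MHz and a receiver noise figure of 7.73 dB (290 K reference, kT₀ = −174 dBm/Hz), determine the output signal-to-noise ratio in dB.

Noise floor: N = −174 + 10 log₁₀(B) + NF
10 log₁₀(6.39×10⁷) = 78.06 dB
N = −174 + 78.06 + 7.73 = −88.21 dBm
SNR = P_sig − N = −48.1 − (−88.21) = 40.11 dB → 40.1 dB

40.1 dB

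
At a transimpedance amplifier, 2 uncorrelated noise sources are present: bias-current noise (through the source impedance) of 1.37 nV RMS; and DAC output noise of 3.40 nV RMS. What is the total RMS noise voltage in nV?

3.67 nV

Uncorrelated sources add in power (mean-square): V_tot = √(ΣV_i²)
V_tot = √[(1.37×10⁻⁹)² + (3.40×10⁻⁹)²] = 3.67×10⁻⁹ V = 3.67 nV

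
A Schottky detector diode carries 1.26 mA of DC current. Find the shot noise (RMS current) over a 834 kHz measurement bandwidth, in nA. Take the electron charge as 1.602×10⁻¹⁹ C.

18.3 nA

I_n = √(2qI·B)
2qI·B = 2 × 1.602×10⁻¹⁹ × 1.26×10⁻³ × 8.34×10⁵ = 3.37×10⁻¹⁶ A²
I_n = √(3.37×10⁻¹⁶) = 1.83×10⁻⁸ A = 18.3 nA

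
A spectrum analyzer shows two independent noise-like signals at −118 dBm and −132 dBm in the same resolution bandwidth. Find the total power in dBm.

Convert to linear, add, convert back:
P₁ = 1.58×10⁻¹⁵ W, P₂ = 6.31×10⁻¹⁷ W
P_tot = 1.65×10⁻¹⁵ W → 10 log₁₀(P_tot / 10⁻³) = −117.8 dBm

−117.8 dBm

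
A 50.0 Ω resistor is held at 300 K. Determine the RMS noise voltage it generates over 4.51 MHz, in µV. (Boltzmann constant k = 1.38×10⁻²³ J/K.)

1.93 µV

V_n = √(4kTRB)
4kTRB = 4 × 1.38×10⁻²³ × 300 × 5.00×10¹ × 4.51×10⁶ = 3.73×10⁻¹² V²
V_n = √(3.73×10⁻¹²) = 1.93×10⁻⁶ V = 1.93 µV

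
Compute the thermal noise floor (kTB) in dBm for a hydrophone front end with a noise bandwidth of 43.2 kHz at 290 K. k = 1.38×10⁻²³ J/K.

−127.6 dBm

P_n = kTB = 1.38×10⁻²³ × 290 × 4.32×10⁴ = 1.73×10⁻¹⁶ W
In dBm: 10 log₁₀(1.73×10⁻¹⁶ / 10⁻³) = −127.6 dBm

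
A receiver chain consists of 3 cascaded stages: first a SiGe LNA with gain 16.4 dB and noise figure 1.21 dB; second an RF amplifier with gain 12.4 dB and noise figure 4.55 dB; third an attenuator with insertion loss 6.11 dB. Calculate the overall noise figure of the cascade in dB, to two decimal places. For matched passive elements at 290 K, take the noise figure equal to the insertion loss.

Convert to linear (a loss of L dB is a gain of −L dB): F_i = 10^(NF_i/10), G_i = 10^(G_i,dB/10)
  Stage 1: F_1 = 10^(1.21/10) = 1.321, G_1 = 10^(16.4/10) = 43.65
  Stage 2: F_2 = 10^(4.55/10) = 2.851, G_2 = 10^(12.4/10) = 17.38
  Stage 3: F_3 = 10^(6.11/10) = 4.083, G_3 = 10^(−6.11/10) = 0.2449
Friis cascade:
  F = 1.321 + (2.851 − 1)/43.65 + (4.083 − 1)/758.6 = 1.368
NF = 10 log₁₀(1.368) = 1.36 dB

1.36 dB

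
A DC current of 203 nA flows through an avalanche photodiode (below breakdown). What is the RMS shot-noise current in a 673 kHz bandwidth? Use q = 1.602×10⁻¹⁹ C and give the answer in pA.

I_n = √(2qI·B)
2qI·B = 2 × 1.602×10⁻¹⁹ × 2.03×10⁻⁷ × 6.73×10⁵ = 4.38×10⁻²⁰ A²
I_n = √(4.38×10⁻²⁰) = 2.09×10⁻¹⁰ A = 209 pA

209 pA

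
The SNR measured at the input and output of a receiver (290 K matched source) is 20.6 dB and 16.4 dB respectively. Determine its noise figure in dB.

NF (dB) = SNR_in(dB) − SNR_out(dB) when the source is at T₀
NF = 20.6 − 16.4 = 4.2 dB

4.2 dB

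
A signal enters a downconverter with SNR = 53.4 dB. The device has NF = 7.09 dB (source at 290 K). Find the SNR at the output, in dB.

46.31 dB

By definition F = SNR_in/SNR_out, so in dB: SNR_out = SNR_in − NF
SNR_out = 53.4 − 7.09 = 46.31 dB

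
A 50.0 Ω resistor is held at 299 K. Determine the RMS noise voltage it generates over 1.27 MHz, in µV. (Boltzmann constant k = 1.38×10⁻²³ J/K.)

1.02 µV

V_n = √(4kTRB)
4kTRB = 4 × 1.38×10⁻²³ × 299 × 5.00×10¹ × 1.27×10⁶ = 1.05×10⁻¹² V²
V_n = √(1.05×10⁻¹²) = 1.02×10⁻⁶ V = 1.02 µV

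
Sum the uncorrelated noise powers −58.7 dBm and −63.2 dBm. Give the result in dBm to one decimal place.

Convert to linear, add, convert back:
P₁ = 1.35×10⁻⁹ W, P₂ = 4.79×10⁻¹⁰ W
P_tot = 1.83×10⁻⁹ W → 10 log₁₀(P_tot / 10⁻³) = −57.4 dBm

−57.4 dBm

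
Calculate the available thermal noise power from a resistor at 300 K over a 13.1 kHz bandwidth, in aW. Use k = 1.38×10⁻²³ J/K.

P_n = kTB = 1.38×10⁻²³ × 300 × 1.31×10⁴ = 5.42×10⁻¹⁷ W = 54.2 aW

54.2 aW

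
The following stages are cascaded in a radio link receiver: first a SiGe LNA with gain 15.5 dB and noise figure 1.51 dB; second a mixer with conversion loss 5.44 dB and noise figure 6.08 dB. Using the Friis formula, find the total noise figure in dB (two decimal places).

Convert to linear (a loss of L dB is a gain of −L dB): F_i = 10^(NF_i/10), G_i = 10^(G_i,dB/10)
  Stage 1: F_1 = 10^(1.51/10) = 1.416, G_1 = 10^(15.5/10) = 35.48
  Stage 2: F_2 = 10^(6.08/10) = 4.055, G_2 = 10^(−5.44/10) = 0.2858
Friis cascade:
  F = 1.416 + (4.055 − 1)/35.48 = 1.502
NF = 10 log₁₀(1.502) = 1.77 dB

1.77 dB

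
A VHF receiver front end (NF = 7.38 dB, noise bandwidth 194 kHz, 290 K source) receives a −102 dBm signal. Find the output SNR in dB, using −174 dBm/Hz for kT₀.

11.7 dB

Noise floor: N = −174 + 10 log₁₀(B) + NF
10 log₁₀(1.94×10⁵) = 52.88 dB
N = −174 + 52.88 + 7.38 = −113.74 dBm
SNR = P_sig − N = −102 − (−113.74) = 11.74 dB → 11.7 dB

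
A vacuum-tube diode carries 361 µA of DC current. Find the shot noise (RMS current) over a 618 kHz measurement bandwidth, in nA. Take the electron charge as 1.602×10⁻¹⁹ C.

I_n = √(2qI·B)
2qI·B = 2 × 1.602×10⁻¹⁹ × 3.61×10⁻⁴ × 6.18×10⁵ = 7.15×10⁻¹⁷ A²
I_n = √(7.15×10⁻¹⁷) = 8.45×10⁻⁹ A = 8.45 nA

8.45 nA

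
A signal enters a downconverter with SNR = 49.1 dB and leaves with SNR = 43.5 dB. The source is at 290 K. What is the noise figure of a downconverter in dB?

NF (dB) = SNR_in(dB) − SNR_out(dB) when the source is at T₀
NF = 49.1 − 43.5 = 5.6 dB

5.6 dB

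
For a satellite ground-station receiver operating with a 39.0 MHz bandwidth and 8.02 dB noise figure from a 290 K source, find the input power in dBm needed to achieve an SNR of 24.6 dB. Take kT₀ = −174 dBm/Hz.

Sensitivity = −174 + 10 log₁₀(B) + NF + SNR_min
= −174 + 75.91 + 8.02 + 24.6
= −65.47 dBm → −65.5 dBm

−65.5 dBm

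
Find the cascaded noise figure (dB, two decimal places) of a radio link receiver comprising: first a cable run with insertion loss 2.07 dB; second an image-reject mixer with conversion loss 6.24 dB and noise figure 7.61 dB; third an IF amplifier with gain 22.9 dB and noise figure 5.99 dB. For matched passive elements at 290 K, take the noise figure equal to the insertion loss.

Convert to linear (a loss of L dB is a gain of −L dB): F_i = 10^(NF_i/10), G_i = 10^(G_i,dB/10)
  Stage 1: F_1 = 10^(2.07/10) = 1.611, G_1 = 10^(−2.07/10) = 0.6209
  Stage 2: F_2 = 10^(7.61/10) = 5.768, G_2 = 10^(−6.24/10) = 0.2377
  Stage 3: F_3 = 10^(5.99/10) = 3.972, G_3 = 10^(22.9/10) = 195.0
Friis cascade:
  F = 1.611 + (5.768 − 1)/0.6209 + (3.972 − 1)/0.1476 = 29.43
NF = 10 log₁₀(29.43) = 14.69 dB

14.69 dB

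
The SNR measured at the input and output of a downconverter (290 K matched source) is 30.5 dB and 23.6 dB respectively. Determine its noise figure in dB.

6.9 dB

NF (dB) = SNR_in(dB) − SNR_out(dB) when the source is at T₀
NF = 30.5 − 23.6 = 6.9 dB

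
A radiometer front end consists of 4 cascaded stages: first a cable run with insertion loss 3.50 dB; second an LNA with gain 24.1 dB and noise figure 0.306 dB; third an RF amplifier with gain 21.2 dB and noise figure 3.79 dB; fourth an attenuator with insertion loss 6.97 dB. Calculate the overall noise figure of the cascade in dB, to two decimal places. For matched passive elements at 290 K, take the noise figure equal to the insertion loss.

Convert to linear (a loss of L dB is a gain of −L dB): F_i = 10^(NF_i/10), G_i = 10^(G_i,dB/10)
  Stage 1: F_1 = 10^(3.50/10) = 2.239, G_1 = 10^(−3.50/10) = 0.4467
  Stage 2: F_2 = 10^(0.306/10) = 1.073, G_2 = 10^(24.1/10) = 257.0
  Stage 3: F_3 = 10^(3.79/10) = 2.393, G_3 = 10^(21.2/10) = 131.8
  Stage 4: F_4 = 10^(6.97/10) = 4.977, G_4 = 10^(−6.97/10) = 0.2009
Friis cascade:
  F = 2.239 + (1.073 − 1)/0.4467 + (2.393 − 1)/114.8 + (4.977 − 1)/1.514×10⁴ = 2.415
NF = 10 log₁₀(2.415) = 3.83 dB

3.83 dB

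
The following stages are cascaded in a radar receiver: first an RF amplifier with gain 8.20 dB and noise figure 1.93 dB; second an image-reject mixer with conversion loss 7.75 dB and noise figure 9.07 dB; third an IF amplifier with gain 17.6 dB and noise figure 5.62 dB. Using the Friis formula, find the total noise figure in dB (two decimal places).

Convert to linear (a loss of L dB is a gain of −L dB): F_i = 10^(NF_i/10), G_i = 10^(G_i,dB/10)
  Stage 1: F_1 = 10^(1.93/10) = 1.560, G_1 = 10^(8.20/10) = 6.607
  Stage 2: F_2 = 10^(9.07/10) = 8.072, G_2 = 10^(−7.75/10) = 0.1679
  Stage 3: F_3 = 10^(5.62/10) = 3.648, G_3 = 10^(17.6/10) = 57.54
Friis cascade:
  F = 1.560 + (8.072 − 1)/6.607 + (3.648 − 1)/1.109 = 5.017
NF = 10 log₁₀(5.017) = 7.00 dB

7.00 dB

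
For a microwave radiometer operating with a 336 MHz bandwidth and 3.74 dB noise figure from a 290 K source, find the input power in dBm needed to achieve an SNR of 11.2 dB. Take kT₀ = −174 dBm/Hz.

Sensitivity = −174 + 10 log₁₀(B) + NF + SNR_min
= −174 + 85.26 + 3.74 + 11.2
= −73.80 dBm → −73.8 dBm

−73.8 dBm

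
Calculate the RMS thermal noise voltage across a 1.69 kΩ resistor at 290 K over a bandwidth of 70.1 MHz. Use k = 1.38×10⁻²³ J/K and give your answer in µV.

V_n = √(4kTRB)
4kTRB = 4 × 1.38×10⁻²³ × 290 × 1.69×10³ × 7.01×10⁷ = 1.90×10⁻⁹ V²
V_n = √(1.90×10⁻⁹) = 4.35×10⁻⁵ V = 43.5 µV

43.5 µV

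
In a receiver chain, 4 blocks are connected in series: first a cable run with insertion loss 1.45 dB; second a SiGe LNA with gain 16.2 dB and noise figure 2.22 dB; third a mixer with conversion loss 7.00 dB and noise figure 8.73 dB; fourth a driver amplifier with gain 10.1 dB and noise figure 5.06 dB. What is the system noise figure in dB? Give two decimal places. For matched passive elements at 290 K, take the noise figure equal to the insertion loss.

Convert to linear (a loss of L dB is a gain of −L dB): F_i = 10^(NF_i/10), G_i = 10^(G_i,dB/10)
  Stage 1: F_1 = 10^(1.45/10) = 1.396, G_1 = 10^(−1.45/10) = 0.7161
  Stage 2: F_2 = 10^(2.22/10) = 1.667, G_2 = 10^(16.2/10) = 41.69
  Stage 3: F_3 = 10^(8.73/10) = 7.464, G_3 = 10^(−7.00/10) = 0.1995
  Stage 4: F_4 = 10^(5.06/10) = 3.206, G_4 = 10^(10.1/10) = 10.23
Friis cascade:
  F = 1.396 + (1.667 − 1)/0.7161 + (7.464 − 1)/29.85 + (3.206 − 1)/5.957 = 2.915
NF = 10 log₁₀(2.915) = 4.65 dB

4.65 dB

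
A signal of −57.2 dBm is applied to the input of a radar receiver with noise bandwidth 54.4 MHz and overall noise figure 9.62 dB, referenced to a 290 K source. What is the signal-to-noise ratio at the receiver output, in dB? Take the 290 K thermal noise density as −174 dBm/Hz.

29.8 dB

Noise floor: N = −174 + 10 log₁₀(B) + NF
10 log₁₀(5.44×10⁷) = 77.36 dB
N = −174 + 77.36 + 9.62 = −87.02 dBm
SNR = P_sig − N = −57.2 − (−87.02) = 29.82 dB → 29.8 dB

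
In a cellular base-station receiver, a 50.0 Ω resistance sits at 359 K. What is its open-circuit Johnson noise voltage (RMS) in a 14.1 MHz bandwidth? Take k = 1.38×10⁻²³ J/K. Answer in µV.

3.74 µV

V_n = √(4kTRB)
4kTRB = 4 × 1.38×10⁻²³ × 359 × 5.00×10¹ × 1.41×10⁷ = 1.40×10⁻¹¹ V²
V_n = √(1.40×10⁻¹¹) = 3.74×10⁻⁶ V = 3.74 µV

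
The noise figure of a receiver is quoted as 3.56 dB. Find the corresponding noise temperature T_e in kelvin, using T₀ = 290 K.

368 K

F = 10^(3.56/10) = 2.26986
T_e = (F − 1)·T₀ = (2.26986 − 1) × 290 = 368 K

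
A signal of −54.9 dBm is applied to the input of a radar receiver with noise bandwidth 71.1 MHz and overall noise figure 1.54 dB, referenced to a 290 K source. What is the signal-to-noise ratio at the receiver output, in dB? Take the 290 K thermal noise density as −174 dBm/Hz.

Noise floor: N = −174 + 10 log₁₀(B) + NF
10 log₁₀(7.11×10⁷) = 78.52 dB
N = −174 + 78.52 + 1.54 = −93.94 dBm
SNR = P_sig − N = −54.9 − (−93.94) = 39.04 dB → 39.0 dB

39.0 dB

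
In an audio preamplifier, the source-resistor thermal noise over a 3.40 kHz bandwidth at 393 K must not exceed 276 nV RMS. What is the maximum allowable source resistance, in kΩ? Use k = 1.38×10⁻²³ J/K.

1.03 kΩ

Johnson–Nyquist: V_n = √(4kTRB) ⇒ R = V_n² / (4kTB)
4kTB = 4 × 1.38×10⁻²³ × 393 × 3.40×10³ = 7.38×10⁻¹⁷
R = (2.76×10⁻⁷)² / 7.38×10⁻¹⁷ = 1.03×10³ Ω = 1.03 kΩ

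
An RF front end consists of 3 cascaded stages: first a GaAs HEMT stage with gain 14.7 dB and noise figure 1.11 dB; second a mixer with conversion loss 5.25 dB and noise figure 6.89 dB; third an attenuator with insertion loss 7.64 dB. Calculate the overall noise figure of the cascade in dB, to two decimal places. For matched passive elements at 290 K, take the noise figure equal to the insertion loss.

Convert to linear (a loss of L dB is a gain of −L dB): F_i = 10^(NF_i/10), G_i = 10^(G_i,dB/10)
  Stage 1: F_1 = 10^(1.11/10) = 1.291, G_1 = 10^(14.7/10) = 29.51
  Stage 2: F_2 = 10^(6.89/10) = 4.887, G_2 = 10^(−5.25/10) = 0.2985
  Stage 3: F_3 = 10^(7.64/10) = 5.808, G_3 = 10^(−7.64/10) = 0.1722
Friis cascade:
  F = 1.291 + (4.887 − 1)/29.51 + (5.808 − 1)/8.810 = 1.969
NF = 10 log₁₀(1.969) = 2.94 dB

2.94 dB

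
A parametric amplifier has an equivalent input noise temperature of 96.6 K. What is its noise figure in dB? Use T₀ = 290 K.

F = 1 + T_e/T₀ = 1 + 96.6/290 = 1.3331
NF = 10 log₁₀(1.3331) = 1.25 dB

1.25 dB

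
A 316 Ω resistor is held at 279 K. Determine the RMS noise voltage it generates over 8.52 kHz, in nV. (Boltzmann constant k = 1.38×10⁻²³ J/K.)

204 nV

V_n = √(4kTRB)
4kTRB = 4 × 1.38×10⁻²³ × 279 × 3.16×10² × 8.52×10³ = 4.15×10⁻¹⁴ V²
V_n = √(4.15×10⁻¹⁴) = 2.04×10⁻⁷ V = 204 nV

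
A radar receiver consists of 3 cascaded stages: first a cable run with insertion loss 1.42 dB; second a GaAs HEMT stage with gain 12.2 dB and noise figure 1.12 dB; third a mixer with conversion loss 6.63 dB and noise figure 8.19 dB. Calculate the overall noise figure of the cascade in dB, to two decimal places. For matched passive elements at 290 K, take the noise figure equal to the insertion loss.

Convert to linear (a loss of L dB is a gain of −L dB): F_i = 10^(NF_i/10), G_i = 10^(G_i,dB/10)
  Stage 1: F_1 = 10^(1.42/10) = 1.387, G_1 = 10^(−1.42/10) = 0.7211
  Stage 2: F_2 = 10^(1.12/10) = 1.294, G_2 = 10^(12.2/10) = 16.60
  Stage 3: F_3 = 10^(8.19/10) = 6.592, G_3 = 10^(−6.63/10) = 0.2173
Friis cascade:
  F = 1.387 + (1.294 − 1)/0.7211 + (6.592 − 1)/11.97 = 2.262
NF = 10 log₁₀(2.262) = 3.54 dB

3.54 dB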